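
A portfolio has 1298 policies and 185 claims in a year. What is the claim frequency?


frequency = claims / policies
= 185 / 1298
= 0.1425


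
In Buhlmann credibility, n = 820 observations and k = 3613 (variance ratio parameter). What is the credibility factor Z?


Z = n / (n + k)
= 820 / (820 + 3613)
= 820 / 4433
= 0.185


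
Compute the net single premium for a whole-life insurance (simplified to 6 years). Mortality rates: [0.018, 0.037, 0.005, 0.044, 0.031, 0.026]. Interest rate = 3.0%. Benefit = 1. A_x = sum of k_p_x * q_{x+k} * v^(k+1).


v = 0.970874
Year 0: k_p_x=1.0, q=0.018, term=0.017476
Year 1: k_p_x=0.982, q=0.037, term=0.034248
Year 2: k_p_x=0.945666, q=0.005, term=0.004327
Year 3: k_p_x=0.940938, q=0.044, term=0.036784
Year 4: k_p_x=0.899536, q=0.031, term=0.024054
Year 5: k_p_x=0.871651, q=0.026, term=0.01898
A_x = 0.1359


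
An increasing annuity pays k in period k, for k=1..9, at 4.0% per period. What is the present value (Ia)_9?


(Ia)_n = sum_{k=1}^{n} k * v^k, v = 1/(1+i)
v = 0.961538
Sum computed term by term:
(Ia)_9 = 35.2366


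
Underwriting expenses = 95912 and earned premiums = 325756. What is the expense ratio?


Expense ratio = expenses / premiums
= 95912 / 325756
= 0.2944


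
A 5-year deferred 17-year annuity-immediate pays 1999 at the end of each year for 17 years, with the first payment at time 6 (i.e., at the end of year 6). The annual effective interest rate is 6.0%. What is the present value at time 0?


PV at time 5 of the 17-year annuity-immediate:
a_n = 1999 * (1-(1+0.06)^(-17))/0.06 = 20944.0421
Discount back 5 years to time 0:
PV = 20944.0421 * (1+0.06)^(-5)
= 20944.0421 * 0.747258
= 15650.6066


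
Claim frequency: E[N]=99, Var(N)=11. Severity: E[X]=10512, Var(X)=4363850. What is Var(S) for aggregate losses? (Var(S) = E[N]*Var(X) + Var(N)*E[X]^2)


Var(S) = E[N]*Var(X) + Var(N)*E[X]^2
= 99*4363850 + 11*10512^2
= 432021150 + 1215523584
= 1.6475e+09


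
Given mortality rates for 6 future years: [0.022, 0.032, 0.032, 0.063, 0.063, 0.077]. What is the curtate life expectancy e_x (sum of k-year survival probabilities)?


e_x = sum_{k=1}^{n} k_p_x
k_p_x values:
  1_p_x = 0.978
  2_p_x = 0.946704
  3_p_x = 0.916409
  4_p_x = 0.858676
  5_p_x = 0.804579
  6_p_x = 0.742627
e_x = 5.247


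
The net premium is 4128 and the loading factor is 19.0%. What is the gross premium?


Gross = net * (1 + loading)
= 4128 * (1 + 0.19)
= 4128 * 1.19
= 4912.32


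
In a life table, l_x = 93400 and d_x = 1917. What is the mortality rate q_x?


q_x = d_x / l_x
= 1917 / 93400
= 0.0205


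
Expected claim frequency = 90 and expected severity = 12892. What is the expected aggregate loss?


E[S] = E[N] * E[X]
= 90 * 12892
= 1.1603e+06


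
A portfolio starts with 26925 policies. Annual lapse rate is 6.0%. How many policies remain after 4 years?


remaining = initial * (1 - lapse)^years
= 26925 * (1 - 0.06)^4
= 26925 * 0.780749
= 21021.6657


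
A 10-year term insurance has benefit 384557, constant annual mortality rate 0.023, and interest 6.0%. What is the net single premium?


NSP = benefit * sum_{k=0}^{n-1} k_p_x * q * v^(k+1)
With constant q=0.023, v=0.943396
Sum = 0.154495
NSP = 384557 * 0.154495
= 59412.2778


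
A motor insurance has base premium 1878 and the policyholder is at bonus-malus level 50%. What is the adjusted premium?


adjusted = base * BM_level / 100
= 1878 * 50 / 100
= 1878 * 0.5
= 939.0


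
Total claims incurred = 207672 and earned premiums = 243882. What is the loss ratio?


Loss ratio = claims / premiums
= 207672 / 243882
= 0.8515


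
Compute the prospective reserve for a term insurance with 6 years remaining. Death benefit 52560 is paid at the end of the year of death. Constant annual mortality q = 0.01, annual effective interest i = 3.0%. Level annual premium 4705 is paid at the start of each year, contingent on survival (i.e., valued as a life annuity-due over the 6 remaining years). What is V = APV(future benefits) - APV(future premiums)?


v = 1/(1+i) = 0.970874
APV(future benefits) per unit = sum_{k=0}^{5} k_p_x * q * v^(k+1) = 0.052881
APV(future benefits) = 52560 * 0.052881 = 2779.4411
Life annuity-due factor ä_{x:6} = sum_{k=0}^{5} k_p_x * v^k = 5.446774
APV(future premiums) = 4705 * 5.446774 = 25627.0708
V = 2779.4411 - 25627.0708
= -22847.6297


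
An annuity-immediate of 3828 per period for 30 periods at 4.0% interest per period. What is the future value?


FV = PMT * ((1+i)^n - 1) / i
= 3828 * ((1.04)^30 - 1) / 0.04
= 3828 * (3.243398 - 1) / 0.04
= 214693.1417


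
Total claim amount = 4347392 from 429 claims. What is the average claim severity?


severity = total / number
= 4347392 / 429
= 10133.7809


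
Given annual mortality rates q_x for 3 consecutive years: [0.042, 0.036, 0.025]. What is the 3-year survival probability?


p_k = 1 - q_k for each year
Survival = product of (1 - q_k)
= 0.958 * 0.964 * 0.975
= 0.9004


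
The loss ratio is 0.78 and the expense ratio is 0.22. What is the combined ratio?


Combined ratio = loss ratio + expense ratio
= 0.78 + 0.22
= 1.0


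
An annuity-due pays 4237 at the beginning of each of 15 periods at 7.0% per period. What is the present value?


PV_due = PMT * (1-(1+i)^(-n))/i * (1+i)
PV_immediate = 38590.2316
PV_due = 38590.2316 * 1.07
= 41291.5479


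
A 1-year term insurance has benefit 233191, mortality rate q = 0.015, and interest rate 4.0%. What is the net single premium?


NSP = benefit * q * v
v = 1/(1+i) = 0.961538
NSP = 233191 * 0.015 * 0.961538
= 3363.3317


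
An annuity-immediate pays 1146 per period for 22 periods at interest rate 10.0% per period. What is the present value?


PV = PMT * (1 - (1+i)^(-n)) / i
= 1146 * (1 - (1+0.1)^(-22)) / 0.1
= 1146 * (1 - 0.122846) / 0.1
= 1146 * 8.77154
= 10052.1851


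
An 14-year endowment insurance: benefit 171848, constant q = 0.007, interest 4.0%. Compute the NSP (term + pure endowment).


Term component = 12198.6219
Pure endowment = 14_p_x * v^14 * benefit = 0.906337 * 0.577475 * 171848 = 89942.9672
NSP = 102141.5891


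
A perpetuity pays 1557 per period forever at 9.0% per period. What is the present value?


PV = PMT / i
= 1557 / 0.09
= 17300.0


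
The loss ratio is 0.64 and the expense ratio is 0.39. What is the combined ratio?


Combined ratio = loss ratio + expense ratio
= 0.64 + 0.39
= 1.03


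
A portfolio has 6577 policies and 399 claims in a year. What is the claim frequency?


frequency = claims / policies
= 399 / 6577
= 0.0607


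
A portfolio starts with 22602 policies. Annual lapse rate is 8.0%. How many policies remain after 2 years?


remaining = initial * (1 - lapse)^years
= 22602 * (1 - 0.08)^2
= 22602 * 0.8464
= 19130.3328


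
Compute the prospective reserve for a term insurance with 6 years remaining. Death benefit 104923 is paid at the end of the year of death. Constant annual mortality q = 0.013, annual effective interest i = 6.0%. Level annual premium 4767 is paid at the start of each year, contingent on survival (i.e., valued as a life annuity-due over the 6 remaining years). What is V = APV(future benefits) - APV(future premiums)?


v = 1/(1+i) = 0.943396
APV(future benefits) per unit = sum_{k=0}^{5} k_p_x * q * v^(k+1) = 0.062021
APV(future benefits) = 104923 * 0.062021 = 6507.396
Life annuity-due factor ä_{x:6} = sum_{k=0}^{5} k_p_x * v^k = 5.057071
APV(future premiums) = 4767 * 5.057071 = 24107.0573
V = 6507.396 - 24107.0573
= -17599.6613


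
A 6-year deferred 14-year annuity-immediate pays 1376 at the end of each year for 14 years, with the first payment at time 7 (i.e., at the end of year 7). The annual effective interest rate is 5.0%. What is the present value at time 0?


PV at time 6 of the 14-year annuity-immediate:
a_n = 1376 * (1-(1+0.05)^(-14))/0.05 = 13620.5299
Discount back 6 years to time 0:
PV = 13620.5299 * (1+0.05)^(-6)
= 13620.5299 * 0.746215
= 10163.8491


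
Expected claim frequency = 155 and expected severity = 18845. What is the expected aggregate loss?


E[S] = E[N] * E[X]
= 155 * 18845
= 2.9210e+06


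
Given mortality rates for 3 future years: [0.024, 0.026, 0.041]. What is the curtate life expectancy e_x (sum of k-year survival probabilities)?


e_x = sum_{k=1}^{n} k_p_x
k_p_x values:
  1_p_x = 0.976
  2_p_x = 0.950624
  3_p_x = 0.911648
e_x = 2.8383


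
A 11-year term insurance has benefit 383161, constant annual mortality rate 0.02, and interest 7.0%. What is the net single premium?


NSP = benefit * sum_{k=0}^{n-1} k_p_x * q * v^(k+1)
With constant q=0.02, v=0.934579
Sum = 0.137684
NSP = 383161 * 0.137684
= 52755.165


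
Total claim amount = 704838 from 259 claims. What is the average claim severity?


severity = total / number
= 704838 / 259
= 2721.3822


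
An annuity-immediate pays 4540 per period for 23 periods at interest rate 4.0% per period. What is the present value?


PV = PMT * (1 - (1+i)^(-n)) / i
= 4540 * (1 - (1+0.04)^(-23)) / 0.04
= 4540 * (1 - 0.405726) / 0.04
= 4540 * 14.856842
= 67450.0612


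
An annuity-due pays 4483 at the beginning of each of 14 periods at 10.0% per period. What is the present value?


PV_due = PMT * (1-(1+i)^(-n))/i * (1+i)
PV_immediate = 33024.8599
PV_due = 33024.8599 * 1.1
= 36327.3459


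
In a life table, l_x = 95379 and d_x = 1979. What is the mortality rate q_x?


q_x = d_x / l_x
= 1979 / 95379
= 0.0207


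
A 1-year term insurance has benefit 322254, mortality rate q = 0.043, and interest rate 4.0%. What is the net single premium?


NSP = benefit * q * v
v = 1/(1+i) = 0.961538
NSP = 322254 * 0.043 * 0.961538
= 13323.9635


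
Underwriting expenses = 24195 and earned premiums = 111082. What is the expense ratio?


Expense ratio = expenses / premiums
= 24195 / 111082
= 0.2178


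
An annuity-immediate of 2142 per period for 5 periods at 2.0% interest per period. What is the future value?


FV = PMT * ((1+i)^n - 1) / i
= 2142 * ((1.02)^5 - 1) / 0.02
= 2142 * (1.104081 - 1) / 0.02
= 11147.054


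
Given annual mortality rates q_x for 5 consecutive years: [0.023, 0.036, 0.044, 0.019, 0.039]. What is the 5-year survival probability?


p_k = 1 - q_k for each year
Survival = product of (1 - q_k)
= 0.977 * 0.964 * 0.956 * 0.981 * 0.961
= 0.8488


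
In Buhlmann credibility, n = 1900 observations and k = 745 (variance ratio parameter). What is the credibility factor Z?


Z = n / (n + k)
= 1900 / (1900 + 745)
= 1900 / 2645
= 0.7183


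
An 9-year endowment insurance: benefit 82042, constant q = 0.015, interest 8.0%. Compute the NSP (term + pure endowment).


Term component = 7297.9119
Pure endowment = 9_p_x * v^9 * benefit = 0.872823 * 0.500249 * 82042 = 35821.8915
NSP = 43119.8034


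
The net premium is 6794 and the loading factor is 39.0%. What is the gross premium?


Gross = net * (1 + loading)
= 6794 * (1 + 0.39)
= 6794 * 1.39
= 9443.66


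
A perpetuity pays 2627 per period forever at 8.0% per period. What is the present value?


PV = PMT / i
= 2627 / 0.08
= 32837.5


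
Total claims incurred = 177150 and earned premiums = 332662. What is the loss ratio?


Loss ratio = claims / premiums
= 177150 / 332662
= 0.5325


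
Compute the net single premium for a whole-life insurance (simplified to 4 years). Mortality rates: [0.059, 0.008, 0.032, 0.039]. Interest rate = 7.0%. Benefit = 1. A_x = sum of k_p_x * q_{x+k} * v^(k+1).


v = 0.934579
Year 0: k_p_x=1.0, q=0.059, term=0.05514
Year 1: k_p_x=0.941, q=0.008, term=0.006575
Year 2: k_p_x=0.933472, q=0.032, term=0.024384
Year 3: k_p_x=0.903601, q=0.039, term=0.026885
A_x = 0.113


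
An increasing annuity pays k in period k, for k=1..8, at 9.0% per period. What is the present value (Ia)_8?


(Ia)_n = sum_{k=1}^{n} k * v^k, v = 1/(1+i)
v = 0.917431
Sum computed term by term:
(Ia)_8 = 22.4225


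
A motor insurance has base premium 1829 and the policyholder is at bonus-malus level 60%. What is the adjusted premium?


adjusted = base * BM_level / 100
= 1829 * 60 / 100
= 1829 * 0.6
= 1097.4


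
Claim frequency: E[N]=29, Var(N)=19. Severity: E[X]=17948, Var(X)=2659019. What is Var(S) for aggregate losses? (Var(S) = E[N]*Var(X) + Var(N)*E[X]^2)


Var(S) = E[N]*Var(X) + Var(N)*E[X]^2
= 29*2659019 + 19*17948^2
= 77111551 + 6120483376
= 6.1976e+09


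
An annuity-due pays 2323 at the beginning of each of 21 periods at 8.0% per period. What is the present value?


PV_due = PMT * (1-(1+i)^(-n))/i * (1+i)
PV_immediate = 23269.0337
PV_due = 23269.0337 * 1.08
= 25130.5564


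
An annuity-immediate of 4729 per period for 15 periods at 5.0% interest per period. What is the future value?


FV = PMT * ((1+i)^n - 1) / i
= 4729 * ((1.05)^15 - 1) / 0.05
= 4729 * (2.078928 - 1) / 0.05
= 102045.0272


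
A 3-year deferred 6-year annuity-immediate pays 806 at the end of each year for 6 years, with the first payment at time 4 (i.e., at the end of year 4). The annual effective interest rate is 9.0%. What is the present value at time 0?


PV at time 3 of the 6-year annuity-immediate:
a_n = 806 * (1-(1+0.09)^(-6))/0.09 = 3615.6504
Discount back 3 years to time 0:
PV = 3615.6504 * (1+0.09)^(-3)
= 3615.6504 * 0.772183
= 2791.9455


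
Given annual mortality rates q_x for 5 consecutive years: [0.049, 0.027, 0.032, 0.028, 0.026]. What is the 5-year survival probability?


p_k = 1 - q_k for each year
Survival = product of (1 - q_k)
= 0.951 * 0.973 * 0.968 * 0.972 * 0.974
= 0.848


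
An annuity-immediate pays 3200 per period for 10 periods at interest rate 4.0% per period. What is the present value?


PV = PMT * (1 - (1+i)^(-n)) / i
= 3200 * (1 - (1+0.04)^(-10)) / 0.04
= 3200 * (1 - 0.675564) / 0.04
= 3200 * 8.110896
= 25954.8665


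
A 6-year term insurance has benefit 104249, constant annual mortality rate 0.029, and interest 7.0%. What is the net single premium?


NSP = benefit * sum_{k=0}^{n-1} k_p_x * q * v^(k+1)
With constant q=0.029, v=0.934579
Sum = 0.129332
NSP = 104249 * 0.129332
= 13482.7551


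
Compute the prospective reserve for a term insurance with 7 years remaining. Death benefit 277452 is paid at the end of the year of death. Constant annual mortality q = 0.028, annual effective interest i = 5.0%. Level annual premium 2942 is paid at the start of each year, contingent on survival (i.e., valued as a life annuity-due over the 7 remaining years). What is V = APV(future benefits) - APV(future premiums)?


v = 1/(1+i) = 0.952381
APV(future benefits) per unit = sum_{k=0}^{6} k_p_x * q * v^(k+1) = 0.149851
APV(future benefits) = 277452 * 0.149851 = 41576.5073
Life annuity-due factor ä_{x:7} = sum_{k=0}^{6} k_p_x * v^k = 5.619419
APV(future premiums) = 2942 * 5.619419 = 16532.3305
V = 41576.5073 - 16532.3305
= 25044.1768


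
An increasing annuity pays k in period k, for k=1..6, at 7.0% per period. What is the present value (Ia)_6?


(Ia)_n = sum_{k=1}^{n} k * v^k, v = 1/(1+i)
v = 0.934579
Sum computed term by term:
(Ia)_6 = 15.7449


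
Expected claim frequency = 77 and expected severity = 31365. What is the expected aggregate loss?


E[S] = E[N] * E[X]
= 77 * 31365
= 2.4151e+06


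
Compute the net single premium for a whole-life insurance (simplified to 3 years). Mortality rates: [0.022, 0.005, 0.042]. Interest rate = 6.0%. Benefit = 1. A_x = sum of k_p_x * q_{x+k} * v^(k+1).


v = 0.943396
Year 0: k_p_x=1.0, q=0.022, term=0.020755
Year 1: k_p_x=0.978, q=0.005, term=0.004352
Year 2: k_p_x=0.97311, q=0.042, term=0.034316
A_x = 0.0594


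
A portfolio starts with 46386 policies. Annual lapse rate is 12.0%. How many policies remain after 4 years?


remaining = initial * (1 - lapse)^years
= 46386 * (1 - 0.12)^4
= 46386 * 0.599695
= 27817.469


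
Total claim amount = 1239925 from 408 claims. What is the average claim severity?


severity = total / number
= 1239925 / 408
= 3039.0319


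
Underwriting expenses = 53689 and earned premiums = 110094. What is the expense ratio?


Expense ratio = expenses / premiums
= 53689 / 110094
= 0.4877


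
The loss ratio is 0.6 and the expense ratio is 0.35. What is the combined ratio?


Combined ratio = loss ratio + expense ratio
= 0.6 + 0.35
= 0.95


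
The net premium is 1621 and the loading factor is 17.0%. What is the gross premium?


Gross = net * (1 + loading)
= 1621 * (1 + 0.17)
= 1621 * 1.17
= 1896.57


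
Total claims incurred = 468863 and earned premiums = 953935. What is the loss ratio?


Loss ratio = claims / premiums
= 468863 / 953935
= 0.4915


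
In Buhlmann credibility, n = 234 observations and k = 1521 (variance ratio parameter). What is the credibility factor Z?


Z = n / (n + k)
= 234 / (234 + 1521)
= 234 / 1755
= 0.1333


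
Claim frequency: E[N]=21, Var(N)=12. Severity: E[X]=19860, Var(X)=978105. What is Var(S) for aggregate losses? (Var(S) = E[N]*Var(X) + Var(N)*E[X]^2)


Var(S) = E[N]*Var(X) + Var(N)*E[X]^2
= 21*978105 + 12*19860^2
= 20540205 + 4733035200
= 4.7536e+09


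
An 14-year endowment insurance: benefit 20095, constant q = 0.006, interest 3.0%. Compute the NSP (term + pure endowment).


Term component = 1313.8828
Pure endowment = 14_p_x * v^14 * benefit = 0.919199 * 0.661118 * 20095 = 12211.7034
NSP = 13525.5861


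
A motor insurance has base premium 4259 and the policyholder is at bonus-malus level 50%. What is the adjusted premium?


adjusted = base * BM_level / 100
= 4259 * 50 / 100
= 4259 * 0.5
= 2129.5


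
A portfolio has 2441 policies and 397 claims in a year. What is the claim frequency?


frequency = claims / policies
= 397 / 2441
= 0.1626


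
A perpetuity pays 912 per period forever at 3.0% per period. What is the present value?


PV = PMT / i
= 912 / 0.03
= 30400.0


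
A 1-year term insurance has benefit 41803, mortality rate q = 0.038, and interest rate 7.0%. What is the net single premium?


NSP = benefit * q * v
v = 1/(1+i) = 0.934579
NSP = 41803 * 0.038 * 0.934579
= 1484.5925


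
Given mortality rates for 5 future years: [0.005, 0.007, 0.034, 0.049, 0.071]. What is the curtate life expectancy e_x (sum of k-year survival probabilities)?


e_x = sum_{k=1}^{n} k_p_x
k_p_x values:
  1_p_x = 0.995
  2_p_x = 0.988035
  3_p_x = 0.954442
  4_p_x = 0.907674
  5_p_x = 0.843229
e_x = 4.6884


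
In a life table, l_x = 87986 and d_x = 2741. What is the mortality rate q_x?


q_x = d_x / l_x
= 2741 / 87986
= 0.0312


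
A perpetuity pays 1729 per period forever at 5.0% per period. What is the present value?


PV = PMT / i
= 1729 / 0.05
= 34580.0


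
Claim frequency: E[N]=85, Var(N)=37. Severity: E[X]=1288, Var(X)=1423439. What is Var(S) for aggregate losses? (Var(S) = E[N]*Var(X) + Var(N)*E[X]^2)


Var(S) = E[N]*Var(X) + Var(N)*E[X]^2
= 85*1423439 + 37*1288^2
= 120992315 + 61380928
= 1.8237e+08


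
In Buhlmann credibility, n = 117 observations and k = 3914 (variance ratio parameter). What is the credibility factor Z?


Z = n / (n + k)
= 117 / (117 + 3914)
= 117 / 4031
= 0.029


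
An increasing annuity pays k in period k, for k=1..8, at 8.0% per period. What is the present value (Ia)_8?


(Ia)_n = sum_{k=1}^{n} k * v^k, v = 1/(1+i)
v = 0.925926
Sum computed term by term:
(Ia)_8 = 23.5527


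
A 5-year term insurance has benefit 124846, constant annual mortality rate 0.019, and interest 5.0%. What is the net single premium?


NSP = benefit * sum_{k=0}^{n-1} k_p_x * q * v^(k+1)
With constant q=0.019, v=0.952381
Sum = 0.079341
NSP = 124846 * 0.079341
= 9905.4209


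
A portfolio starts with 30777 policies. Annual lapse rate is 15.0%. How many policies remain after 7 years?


remaining = initial * (1 - lapse)^years
= 30777 * (1 - 0.15)^7
= 30777 * 0.320577
= 9866.401


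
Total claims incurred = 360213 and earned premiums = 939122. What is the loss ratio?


Loss ratio = claims / premiums
= 360213 / 939122
= 0.3836


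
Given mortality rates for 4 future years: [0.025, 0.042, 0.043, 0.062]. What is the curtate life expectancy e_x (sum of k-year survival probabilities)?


e_x = sum_{k=1}^{n} k_p_x
k_p_x values:
  1_p_x = 0.975
  2_p_x = 0.93405
  3_p_x = 0.893886
  4_p_x = 0.838465
e_x = 3.6414


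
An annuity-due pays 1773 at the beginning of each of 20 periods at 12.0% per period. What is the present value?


PV_due = PMT * (1-(1+i)^(-n))/i * (1+i)
PV_immediate = 13243.3235
PV_due = 13243.3235 * 1.12
= 14832.5224


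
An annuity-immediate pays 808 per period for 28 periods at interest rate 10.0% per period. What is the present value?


PV = PMT * (1 - (1+i)^(-n)) / i
= 808 * (1 - (1+0.1)^(-28)) / 0.1
= 808 * (1 - 0.069343) / 0.1
= 808 * 9.306567
= 7519.7057


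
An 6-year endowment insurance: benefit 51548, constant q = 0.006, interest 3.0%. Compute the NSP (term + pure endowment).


Term component = 1651.3963
Pure endowment = 6_p_x * v^6 * benefit = 0.964536 * 0.837484 * 51548 = 41639.622
NSP = 43291.0183


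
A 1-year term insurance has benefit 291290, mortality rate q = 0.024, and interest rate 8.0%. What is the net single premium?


NSP = benefit * q * v
v = 1/(1+i) = 0.925926
NSP = 291290 * 0.024 * 0.925926
= 6473.1111


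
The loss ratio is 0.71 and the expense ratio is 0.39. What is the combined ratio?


Combined ratio = loss ratio + expense ratio
= 0.71 + 0.39
= 1.1


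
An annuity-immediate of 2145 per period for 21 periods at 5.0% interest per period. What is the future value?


FV = PMT * ((1+i)^n - 1) / i
= 2145 * ((1.05)^21 - 1) / 0.05
= 2145 * (2.785963 - 1) / 0.05
= 76617.7951


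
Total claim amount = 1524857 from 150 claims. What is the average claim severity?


severity = total / number
= 1524857 / 150
= 10165.7133


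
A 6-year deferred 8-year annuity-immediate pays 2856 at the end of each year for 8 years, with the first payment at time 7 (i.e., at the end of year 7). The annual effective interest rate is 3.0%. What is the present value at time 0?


PV at time 6 of the 8-year annuity-immediate:
a_n = 2856 * (1-(1+0.03)^(-8))/0.03 = 20048.2409
Discount back 6 years to time 0:
PV = 20048.2409 * (1+0.03)^(-6)
= 20048.2409 * 0.837484
= 16790.0861


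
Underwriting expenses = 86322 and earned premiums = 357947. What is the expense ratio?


Expense ratio = expenses / premiums
= 86322 / 357947
= 0.2412


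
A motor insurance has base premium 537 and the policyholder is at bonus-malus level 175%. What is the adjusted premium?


adjusted = base * BM_level / 100
= 537 * 175 / 100
= 537 * 1.75
= 939.75


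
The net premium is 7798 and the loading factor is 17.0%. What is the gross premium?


Gross = net * (1 + loading)
= 7798 * (1 + 0.17)
= 7798 * 1.17
= 9123.66


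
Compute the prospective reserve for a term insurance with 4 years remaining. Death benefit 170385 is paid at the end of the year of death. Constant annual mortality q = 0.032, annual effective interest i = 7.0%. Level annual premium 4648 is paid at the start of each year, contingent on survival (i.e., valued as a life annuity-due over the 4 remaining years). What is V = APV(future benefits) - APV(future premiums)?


v = 1/(1+i) = 0.934579
APV(future benefits) per unit = sum_{k=0}^{3} k_p_x * q * v^(k+1) = 0.103582
APV(future benefits) = 170385 * 0.103582 = 17648.8039
Life annuity-due factor ä_{x:4} = sum_{k=0}^{3} k_p_x * v^k = 3.46352
APV(future premiums) = 4648 * 3.46352 = 16098.4416
V = 17648.8039 - 16098.4416
= 1550.3623


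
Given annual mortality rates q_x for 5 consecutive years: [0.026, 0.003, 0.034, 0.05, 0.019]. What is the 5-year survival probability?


p_k = 1 - q_k for each year
Survival = product of (1 - q_k)
= 0.974 * 0.997 * 0.966 * 0.95 * 0.981
= 0.8742


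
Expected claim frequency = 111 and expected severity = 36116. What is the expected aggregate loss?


E[S] = E[N] * E[X]
= 111 * 36116
= 4.0089e+06


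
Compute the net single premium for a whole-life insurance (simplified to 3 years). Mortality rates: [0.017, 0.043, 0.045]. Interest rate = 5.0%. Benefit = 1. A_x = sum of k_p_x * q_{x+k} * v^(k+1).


v = 0.952381
Year 0: k_p_x=1.0, q=0.017, term=0.01619
Year 1: k_p_x=0.983, q=0.043, term=0.038339
Year 2: k_p_x=0.940731, q=0.045, term=0.036569
A_x = 0.0911


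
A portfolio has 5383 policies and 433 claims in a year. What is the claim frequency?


frequency = claims / policies
= 433 / 5383
= 0.0804


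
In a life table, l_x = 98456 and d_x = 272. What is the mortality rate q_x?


q_x = d_x / l_x
= 272 / 98456
= 0.0028


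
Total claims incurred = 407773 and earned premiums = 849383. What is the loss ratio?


Loss ratio = claims / premiums
= 407773 / 849383
= 0.4801


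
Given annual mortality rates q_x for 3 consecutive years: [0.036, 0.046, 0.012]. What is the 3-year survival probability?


p_k = 1 - q_k for each year
Survival = product of (1 - q_k)
= 0.964 * 0.954 * 0.988
= 0.9086


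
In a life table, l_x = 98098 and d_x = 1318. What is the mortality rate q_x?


q_x = d_x / l_x
= 1318 / 98098
= 0.0134


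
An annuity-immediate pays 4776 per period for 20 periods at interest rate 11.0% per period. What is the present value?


PV = PMT * (1 - (1+i)^(-n)) / i
= 4776 * (1 - (1+0.11)^(-20)) / 0.11
= 4776 * (1 - 0.124034) / 0.11
= 4776 * 7.963328
= 38032.8551


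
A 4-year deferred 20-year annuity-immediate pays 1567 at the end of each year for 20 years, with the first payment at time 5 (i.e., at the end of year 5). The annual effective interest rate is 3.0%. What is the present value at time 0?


PV at time 4 of the 20-year annuity-immediate:
a_n = 1567 * (1-(1+0.03)^(-20))/0.03 = 23313.0031
Discount back 4 years to time 0:
PV = 23313.0031 * (1+0.03)^(-4)
= 23313.0031 * 0.888487
= 20713.3013


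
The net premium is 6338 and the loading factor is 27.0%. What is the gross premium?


Gross = net * (1 + loading)
= 6338 * (1 + 0.27)
= 6338 * 1.27
= 8049.26


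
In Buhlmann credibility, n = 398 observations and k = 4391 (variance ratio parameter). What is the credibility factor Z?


Z = n / (n + k)
= 398 / (398 + 4391)
= 398 / 4789
= 0.0831


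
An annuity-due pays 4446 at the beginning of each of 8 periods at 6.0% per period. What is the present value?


PV_due = PMT * (1-(1+i)^(-n))/i * (1+i)
PV_immediate = 27608.7433
PV_due = 27608.7433 * 1.06
= 29265.2679


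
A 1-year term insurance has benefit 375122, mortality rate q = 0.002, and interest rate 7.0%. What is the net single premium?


NSP = benefit * q * v
v = 1/(1+i) = 0.934579
NSP = 375122 * 0.002 * 0.934579
= 701.1626


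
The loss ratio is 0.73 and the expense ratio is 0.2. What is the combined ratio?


Combined ratio = loss ratio + expense ratio
= 0.73 + 0.2
= 0.93


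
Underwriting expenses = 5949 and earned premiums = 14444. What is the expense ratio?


Expense ratio = expenses / premiums
= 5949 / 14444
= 0.4119


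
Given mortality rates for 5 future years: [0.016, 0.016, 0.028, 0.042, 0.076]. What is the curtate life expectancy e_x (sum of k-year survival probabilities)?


e_x = sum_{k=1}^{n} k_p_x
k_p_x values:
  1_p_x = 0.984
  2_p_x = 0.968256
  3_p_x = 0.941145
  4_p_x = 0.901617
  5_p_x = 0.833094
e_x = 4.6281


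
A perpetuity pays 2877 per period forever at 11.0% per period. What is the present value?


PV = PMT / i
= 2877 / 0.11
= 26154.5455


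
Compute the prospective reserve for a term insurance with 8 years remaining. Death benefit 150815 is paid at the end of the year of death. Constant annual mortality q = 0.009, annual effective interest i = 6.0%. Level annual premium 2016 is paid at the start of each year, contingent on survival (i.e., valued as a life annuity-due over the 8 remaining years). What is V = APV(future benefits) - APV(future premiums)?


v = 1/(1+i) = 0.943396
APV(future benefits) per unit = sum_{k=0}^{7} k_p_x * q * v^(k+1) = 0.054308
APV(future benefits) = 150815 * 0.054308 = 8190.5071
Life annuity-due factor ä_{x:8} = sum_{k=0}^{7} k_p_x * v^k = 6.396312
APV(future premiums) = 2016 * 6.396312 = 12894.9641
V = 8190.5071 - 12894.9641
= -4704.457


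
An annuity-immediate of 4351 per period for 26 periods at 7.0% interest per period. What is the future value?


FV = PMT * ((1+i)^n - 1) / i
= 4351 * ((1.07)^26 - 1) / 0.07
= 4351 * (5.807353 - 1) / 0.07
= 298811.3225


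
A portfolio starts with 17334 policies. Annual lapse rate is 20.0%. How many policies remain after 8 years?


remaining = initial * (1 - lapse)^years
= 17334 * (1 - 0.2)^8
= 17334 * 0.167772
= 2908.1626


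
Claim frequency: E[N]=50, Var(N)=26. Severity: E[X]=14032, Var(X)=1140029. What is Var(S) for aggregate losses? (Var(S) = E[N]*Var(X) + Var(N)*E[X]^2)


Var(S) = E[N]*Var(X) + Var(N)*E[X]^2
= 50*1140029 + 26*14032^2
= 57001450 + 5119322624
= 5.1763e+09


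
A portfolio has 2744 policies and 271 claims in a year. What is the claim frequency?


frequency = claims / policies
= 271 / 2744
= 0.0988


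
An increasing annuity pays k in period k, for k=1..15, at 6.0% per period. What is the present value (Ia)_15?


(Ia)_n = sum_{k=1}^{n} k * v^k, v = 1/(1+i)
v = 0.943396
Sum computed term by term:
(Ia)_15 = 67.2668


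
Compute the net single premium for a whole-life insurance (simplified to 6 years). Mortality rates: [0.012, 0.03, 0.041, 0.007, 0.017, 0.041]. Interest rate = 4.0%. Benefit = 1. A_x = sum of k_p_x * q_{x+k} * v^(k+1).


v = 0.961538
Year 0: k_p_x=1.0, q=0.012, term=0.011538
Year 1: k_p_x=0.988, q=0.03, term=0.027404
Year 2: k_p_x=0.95836, q=0.041, term=0.034931
Year 3: k_p_x=0.919067, q=0.007, term=0.005499
Year 4: k_p_x=0.912634, q=0.017, term=0.012752
Year 5: k_p_x=0.897119, q=0.041, term=0.029069
A_x = 0.1212


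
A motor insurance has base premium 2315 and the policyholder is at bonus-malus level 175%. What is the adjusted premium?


adjusted = base * BM_level / 100
= 2315 * 175 / 100
= 2315 * 1.75
= 4051.25


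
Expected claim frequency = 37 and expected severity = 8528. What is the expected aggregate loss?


E[S] = E[N] * E[X]
= 37 * 8528
= 315536


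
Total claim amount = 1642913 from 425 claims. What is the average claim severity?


severity = total / number
= 1642913 / 425
= 3865.6776


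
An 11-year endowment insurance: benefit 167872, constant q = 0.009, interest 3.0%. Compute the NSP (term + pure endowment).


Term component = 13402.5929
Pure endowment = 11_p_x * v^11 * benefit = 0.905337 * 0.722421 * 167872 = 109794.0972
NSP = 123196.6902


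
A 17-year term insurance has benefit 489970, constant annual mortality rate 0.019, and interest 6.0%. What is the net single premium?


NSP = benefit * sum_{k=0}^{n-1} k_p_x * q * v^(k+1)
With constant q=0.019, v=0.943396
Sum = 0.176045
NSP = 489970 * 0.176045
= 86256.7199


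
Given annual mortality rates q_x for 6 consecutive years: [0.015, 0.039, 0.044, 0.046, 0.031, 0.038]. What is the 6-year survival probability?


p_k = 1 - q_k for each year
Survival = product of (1 - q_k)
= 0.985 * 0.961 * 0.956 * 0.954 * 0.969 * 0.962
= 0.8048


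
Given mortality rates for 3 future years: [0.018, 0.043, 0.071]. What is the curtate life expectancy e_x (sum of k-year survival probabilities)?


e_x = sum_{k=1}^{n} k_p_x
k_p_x values:
  1_p_x = 0.982
  2_p_x = 0.939774
  3_p_x = 0.87305
e_x = 2.7948


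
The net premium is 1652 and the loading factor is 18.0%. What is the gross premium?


Gross = net * (1 + loading)
= 1652 * (1 + 0.18)
= 1652 * 1.18
= 1949.36


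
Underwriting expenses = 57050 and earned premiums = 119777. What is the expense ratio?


Expense ratio = expenses / premiums
= 57050 / 119777
= 0.4763


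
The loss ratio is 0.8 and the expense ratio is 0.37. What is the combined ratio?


Combined ratio = loss ratio + expense ratio
= 0.8 + 0.37
= 1.17


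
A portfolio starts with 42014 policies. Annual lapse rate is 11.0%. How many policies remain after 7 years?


remaining = initial * (1 - lapse)^years
= 42014 * (1 - 0.11)^7
= 42014 * 0.442313
= 18583.353


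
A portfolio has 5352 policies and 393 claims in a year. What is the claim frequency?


frequency = claims / policies
= 393 / 5352
= 0.0734


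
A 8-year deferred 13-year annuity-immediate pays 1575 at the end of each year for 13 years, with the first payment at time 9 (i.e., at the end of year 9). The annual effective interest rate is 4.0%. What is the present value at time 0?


PV at time 8 of the 13-year annuity-immediate:
a_n = 1575 * (1-(1+0.04)^(-13))/0.04 = 15727.3954
Discount back 8 years to time 0:
PV = 15727.3954 * (1+0.04)^(-8)
= 15727.3954 * 0.73069
= 11491.8537


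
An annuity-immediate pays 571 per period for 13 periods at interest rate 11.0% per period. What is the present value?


PV = PMT * (1 - (1+i)^(-n)) / i
= 571 * (1 - (1+0.11)^(-13)) / 0.11
= 571 * (1 - 0.257514) / 0.11
= 571 * 6.74987
= 3854.176


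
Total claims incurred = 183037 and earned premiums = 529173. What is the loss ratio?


Loss ratio = claims / premiums
= 183037 / 529173
= 0.3459


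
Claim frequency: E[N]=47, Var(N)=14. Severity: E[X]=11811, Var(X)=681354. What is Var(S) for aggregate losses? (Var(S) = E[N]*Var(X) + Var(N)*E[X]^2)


Var(S) = E[N]*Var(X) + Var(N)*E[X]^2
= 47*681354 + 14*11811^2
= 32023638 + 1952996094
= 1.9850e+09


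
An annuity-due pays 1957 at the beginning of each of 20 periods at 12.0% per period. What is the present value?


PV_due = PMT * (1-(1+i)^(-n))/i * (1+i)
PV_immediate = 14617.7012
PV_due = 14617.7012 * 1.12
= 16371.8253


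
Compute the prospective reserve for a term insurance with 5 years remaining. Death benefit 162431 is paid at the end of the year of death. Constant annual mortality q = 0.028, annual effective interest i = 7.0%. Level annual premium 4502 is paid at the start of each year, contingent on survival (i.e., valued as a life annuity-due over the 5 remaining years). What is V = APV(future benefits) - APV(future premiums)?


v = 1/(1+i) = 0.934579
APV(future benefits) per unit = sum_{k=0}^{4} k_p_x * q * v^(k+1) = 0.10897
APV(future benefits) = 162431 * 0.10897 = 17700.1715
Life annuity-due factor ä_{x:5} = sum_{k=0}^{4} k_p_x * v^k = 4.164226
APV(future premiums) = 4502 * 4.164226 = 18747.3459
V = 17700.1715 - 18747.3459
= -1047.1744


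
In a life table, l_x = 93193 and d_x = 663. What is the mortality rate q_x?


q_x = d_x / l_x
= 663 / 93193
= 0.0071


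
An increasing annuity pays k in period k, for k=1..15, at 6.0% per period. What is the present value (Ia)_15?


(Ia)_n = sum_{k=1}^{n} k * v^k, v = 1/(1+i)
v = 0.943396
Sum computed term by term:
(Ia)_15 = 67.2668


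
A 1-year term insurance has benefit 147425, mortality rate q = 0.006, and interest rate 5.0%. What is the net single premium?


NSP = benefit * q * v
v = 1/(1+i) = 0.952381
NSP = 147425 * 0.006 * 0.952381
= 842.4286


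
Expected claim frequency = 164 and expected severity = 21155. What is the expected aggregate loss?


E[S] = E[N] * E[X]
= 164 * 21155
= 3.4694e+06


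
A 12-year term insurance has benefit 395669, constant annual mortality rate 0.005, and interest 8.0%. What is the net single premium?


NSP = benefit * sum_{k=0}^{n-1} k_p_x * q * v^(k+1)
With constant q=0.005, v=0.925926
Sum = 0.036828
NSP = 395669 * 0.036828
= 14571.5263


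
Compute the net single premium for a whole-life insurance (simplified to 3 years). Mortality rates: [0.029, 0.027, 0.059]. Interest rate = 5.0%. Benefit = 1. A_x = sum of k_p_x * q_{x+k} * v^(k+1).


v = 0.952381
Year 0: k_p_x=1.0, q=0.029, term=0.027619
Year 1: k_p_x=0.971, q=0.027, term=0.02378
Year 2: k_p_x=0.944783, q=0.059, term=0.048152
A_x = 0.0996


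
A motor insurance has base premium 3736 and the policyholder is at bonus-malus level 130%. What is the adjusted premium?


adjusted = base * BM_level / 100
= 3736 * 130 / 100
= 3736 * 1.3
= 4856.8


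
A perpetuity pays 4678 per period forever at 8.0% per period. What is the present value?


PV = PMT / i
= 4678 / 0.08
= 58475.0


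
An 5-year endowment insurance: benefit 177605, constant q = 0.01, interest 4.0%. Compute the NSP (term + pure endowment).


Term component = 7756.2057
Pure endowment = 5_p_x * v^5 * benefit = 0.95099 * 0.821927 * 177605 = 138823.9715
NSP = 146580.1772


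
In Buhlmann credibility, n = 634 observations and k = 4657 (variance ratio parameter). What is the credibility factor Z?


Z = n / (n + k)
= 634 / (634 + 4657)
= 634 / 5291
= 0.1198


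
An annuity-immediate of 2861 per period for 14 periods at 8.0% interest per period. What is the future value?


FV = PMT * ((1+i)^n - 1) / i
= 2861 * ((1.08)^14 - 1) / 0.08
= 2861 * (2.937194 - 1) / 0.08
= 69278.887


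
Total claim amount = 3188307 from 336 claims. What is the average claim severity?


severity = total / number
= 3188307 / 336
= 9489.0089


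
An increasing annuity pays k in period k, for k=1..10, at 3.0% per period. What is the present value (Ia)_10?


(Ia)_n = sum_{k=1}^{n} k * v^k, v = 1/(1+i)
v = 0.970874
Sum computed term by term:
(Ia)_10 = 44.839


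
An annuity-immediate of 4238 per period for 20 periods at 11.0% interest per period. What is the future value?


FV = PMT * ((1+i)^n - 1) / i
= 4238 * ((1.11)^20 - 1) / 0.11
= 4238 * (8.062312 - 1) / 0.11
= 272091.6026


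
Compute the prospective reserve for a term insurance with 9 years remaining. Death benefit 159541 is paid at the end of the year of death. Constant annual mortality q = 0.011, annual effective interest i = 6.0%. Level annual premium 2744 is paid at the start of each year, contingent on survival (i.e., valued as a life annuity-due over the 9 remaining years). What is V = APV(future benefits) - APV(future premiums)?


v = 1/(1+i) = 0.943396
APV(future benefits) per unit = sum_{k=0}^{8} k_p_x * q * v^(k+1) = 0.071916
APV(future benefits) = 159541 * 0.071916 = 11473.5797
Life annuity-due factor ä_{x:9} = sum_{k=0}^{8} k_p_x * v^k = 6.930105
APV(future premiums) = 2744 * 6.930105 = 19016.2078
V = 11473.5797 - 19016.2078
= -7542.6281


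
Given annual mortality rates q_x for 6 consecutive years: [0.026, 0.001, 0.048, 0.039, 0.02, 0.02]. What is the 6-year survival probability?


p_k = 1 - q_k for each year
Survival = product of (1 - q_k)
= 0.974 * 0.999 * 0.952 * 0.961 * 0.98 * 0.98
= 0.8549


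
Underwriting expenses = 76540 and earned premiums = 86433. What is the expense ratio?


Expense ratio = expenses / premiums
= 76540 / 86433
= 0.8855


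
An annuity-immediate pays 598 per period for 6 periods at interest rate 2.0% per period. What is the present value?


PV = PMT * (1 - (1+i)^(-n)) / i
= 598 * (1 - (1+0.02)^(-6)) / 0.02
= 598 * (1 - 0.887971) / 0.02
= 598 * 5.601431
= 3349.6557


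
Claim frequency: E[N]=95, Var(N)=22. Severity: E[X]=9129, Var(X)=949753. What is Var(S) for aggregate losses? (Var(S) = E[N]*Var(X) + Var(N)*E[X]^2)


Var(S) = E[N]*Var(X) + Var(N)*E[X]^2
= 95*949753 + 22*9129^2
= 90226535 + 1833450102
= 1.9237e+09


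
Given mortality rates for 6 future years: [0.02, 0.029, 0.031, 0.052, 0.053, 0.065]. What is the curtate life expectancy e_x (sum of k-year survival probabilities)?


e_x = sum_{k=1}^{n} k_p_x
k_p_x values:
  1_p_x = 0.98
  2_p_x = 0.95158
  3_p_x = 0.922081
  4_p_x = 0.874133
  5_p_x = 0.827804
  6_p_x = 0.773997
e_x = 5.3296


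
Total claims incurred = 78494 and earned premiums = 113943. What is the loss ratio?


Loss ratio = claims / premiums
= 78494 / 113943
= 0.6889


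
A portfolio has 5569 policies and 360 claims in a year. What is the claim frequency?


frequency = claims / policies
= 360 / 5569
= 0.0646


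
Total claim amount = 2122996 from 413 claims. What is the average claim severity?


severity = total / number
= 2122996 / 413
= 5140.4262


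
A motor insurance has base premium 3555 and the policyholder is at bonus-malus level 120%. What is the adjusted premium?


adjusted = base * BM_level / 100
= 3555 * 120 / 100
= 3555 * 1.2
= 4266.0
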